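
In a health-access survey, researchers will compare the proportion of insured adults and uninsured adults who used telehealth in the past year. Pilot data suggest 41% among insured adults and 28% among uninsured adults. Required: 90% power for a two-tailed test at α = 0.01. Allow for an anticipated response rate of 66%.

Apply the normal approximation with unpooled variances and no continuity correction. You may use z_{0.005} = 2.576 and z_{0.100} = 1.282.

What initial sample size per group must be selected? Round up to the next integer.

n = (z_{α/2} + z_β)² · [p₁(1−p₁) + p₂(1−p₂)] / (p₁ − p₂)²
  = (2.576 + 1.282)² · (0.41·0.59 + 0.28·0.72) / (0.13)²
  = (3.858)² · (0.2419 + 0.2016) / 0.0169
  = 14.8842 · 0.4435 / 0.0169
  = 390.60
Adjust for 66% response: 390.60 / 0.66 = 591.82.
Round up → n = 592 per group.

n = 592 per group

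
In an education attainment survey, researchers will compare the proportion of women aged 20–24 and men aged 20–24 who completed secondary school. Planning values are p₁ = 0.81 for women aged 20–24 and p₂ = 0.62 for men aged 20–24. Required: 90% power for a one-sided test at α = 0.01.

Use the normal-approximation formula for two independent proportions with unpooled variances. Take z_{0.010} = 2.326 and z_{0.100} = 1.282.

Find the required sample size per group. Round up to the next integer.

n = (z_α + z_β)² · [p₁(1−p₁) + p₂(1−p₂)] / (p₁ − p₂)²
  = (2.326 + 1.282)² · (0.81·0.19 + 0.62·0.38) / (0.19)²
  = (3.608)² · (0.1539 + 0.2356) / 0.0361
  = 13.0177 · 0.3895 / 0.0361
  = 140.45
Round up → n = 141 per group.

n = 141 per group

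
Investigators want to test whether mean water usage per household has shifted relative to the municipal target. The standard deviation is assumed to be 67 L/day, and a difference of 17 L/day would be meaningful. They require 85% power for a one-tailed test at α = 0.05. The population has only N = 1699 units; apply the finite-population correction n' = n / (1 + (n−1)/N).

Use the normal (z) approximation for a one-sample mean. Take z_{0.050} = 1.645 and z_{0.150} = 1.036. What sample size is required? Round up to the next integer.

n = (z_α + z_β)² · σ² / δ²
  = (1.645 + 1.036)² · 67² / 17²
  = 7.1878 · 4489 / 289
  = 111.65
Finite-population correction (N = 1699): 111.65 / (1 + (111.65 − 1)/1699) = 104.82.
Round up → n = 105.

n = 105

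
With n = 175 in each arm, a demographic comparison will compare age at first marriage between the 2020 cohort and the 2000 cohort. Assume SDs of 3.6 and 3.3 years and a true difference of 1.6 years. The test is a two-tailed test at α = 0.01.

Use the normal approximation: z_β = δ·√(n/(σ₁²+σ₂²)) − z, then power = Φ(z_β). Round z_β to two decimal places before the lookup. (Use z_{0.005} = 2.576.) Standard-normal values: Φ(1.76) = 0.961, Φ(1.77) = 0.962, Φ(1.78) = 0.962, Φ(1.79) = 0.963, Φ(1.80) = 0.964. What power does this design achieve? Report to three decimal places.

Power ≈ 0.961

z_β = δ·√(n/(σ₁²+σ₂²)) − z_{α/2}
    = 1.6 · √(175/23.85) − 2.576
    = 1.6 · 2.70879 − 2.576
    = 4.3341 − 2.576 = 1.7581 → 1.76
Power = Φ(1.76) = 0.961.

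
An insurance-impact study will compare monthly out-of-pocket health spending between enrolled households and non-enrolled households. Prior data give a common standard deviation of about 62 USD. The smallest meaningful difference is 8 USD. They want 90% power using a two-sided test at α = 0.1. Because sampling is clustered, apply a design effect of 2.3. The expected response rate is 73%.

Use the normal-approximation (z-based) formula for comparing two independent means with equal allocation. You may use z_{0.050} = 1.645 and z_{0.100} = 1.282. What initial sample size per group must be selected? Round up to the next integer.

n = (z_{α/2} + z_β)² · (σ₁² + σ₂²) / δ²
  = (1.645 + 1.282)² · (2·62² = 7688) / 8²
  = 8.5673 · 7688 / 64
  = 1029.15
Design effect: 2.3 × 1029.15 = 2367.05.
Adjust for 73% response: 2367.05 / 0.73 = 3242.53.
Round up → n = 3243 per group.

n = 3243 per group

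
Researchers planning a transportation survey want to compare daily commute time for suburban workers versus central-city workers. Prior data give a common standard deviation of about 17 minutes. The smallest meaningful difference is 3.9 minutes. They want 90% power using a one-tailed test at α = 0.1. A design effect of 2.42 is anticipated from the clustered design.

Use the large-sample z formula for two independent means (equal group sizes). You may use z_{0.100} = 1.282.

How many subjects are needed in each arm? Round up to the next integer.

n = 605 per group

n = (z_α + z_β)² · (σ₁² + σ₂²) / δ²
  = (1.282 + 1.282)² · (2·17² = 578) / 3.9²
  = 6.5741 · 578 / 15.21
  = 249.82
Design effect: 2.42 × 249.82 = 604.57.
Round up → n = 605 per group.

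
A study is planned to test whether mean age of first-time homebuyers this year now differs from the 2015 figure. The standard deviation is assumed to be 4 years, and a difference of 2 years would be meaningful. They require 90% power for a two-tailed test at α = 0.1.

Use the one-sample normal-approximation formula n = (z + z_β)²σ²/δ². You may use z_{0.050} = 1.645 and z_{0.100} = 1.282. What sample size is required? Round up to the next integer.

n = (z_{α/2} + z_β)² · σ² / δ²
  = (1.645 + 1.282)² · 4² / 2²
  = 8.5673 · 16 / 4
  = 34.27
Round up → n = 35.

n = 35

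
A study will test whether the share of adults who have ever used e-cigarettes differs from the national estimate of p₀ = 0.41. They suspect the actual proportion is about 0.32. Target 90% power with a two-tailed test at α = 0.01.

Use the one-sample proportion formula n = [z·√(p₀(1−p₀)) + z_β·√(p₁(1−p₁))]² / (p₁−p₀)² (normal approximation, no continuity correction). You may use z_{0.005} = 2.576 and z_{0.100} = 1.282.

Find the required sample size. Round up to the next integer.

n = 430

n = [z_{α/2}·√(p₀q₀) + z_β·√(p₁q₁)]² / (p₁ − p₀)²
  = [2.576·√(0.41·0.59) + 1.282·√(0.32·0.68)]² / (-0.09)²
  = [2.576·0.4918 + 1.282·0.4665]² / 0.0081
  = [1.8650]² / 0.0081
  = 429.40
Round up → n = 430.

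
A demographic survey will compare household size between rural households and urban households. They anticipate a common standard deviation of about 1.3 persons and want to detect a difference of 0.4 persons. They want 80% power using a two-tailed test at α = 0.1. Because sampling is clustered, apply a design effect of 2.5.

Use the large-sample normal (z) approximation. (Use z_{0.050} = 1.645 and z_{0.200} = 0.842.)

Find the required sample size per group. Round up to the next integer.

n = (z_{α/2} + z_β)² · (σ₁² + σ₂²) / δ²
  = (1.645 + 0.842)² · (2·1.3² = 3.38) / 0.4²
  = 6.1852 · 3.38 / 0.16
  = 130.66
Design effect: 2.5 × 130.66 = 326.65.
Round up → n = 327 per group.

n = 327 per group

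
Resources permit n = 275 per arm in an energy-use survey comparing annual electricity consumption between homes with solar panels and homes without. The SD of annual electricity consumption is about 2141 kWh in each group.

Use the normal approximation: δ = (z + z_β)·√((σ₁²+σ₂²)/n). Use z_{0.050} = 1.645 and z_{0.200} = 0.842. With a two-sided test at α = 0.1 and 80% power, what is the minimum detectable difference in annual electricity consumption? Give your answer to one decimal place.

δ = (z_{α/2} + z_β) · √((σ₁²+σ₂²)/n)
  = (1.645 + 0.842) · √(9167762/275)
  = 2.487 · √33337.3
  = 2.487 · 182.5851
  = 454.0891

Minimum detectable difference ≈ 454.1 kWh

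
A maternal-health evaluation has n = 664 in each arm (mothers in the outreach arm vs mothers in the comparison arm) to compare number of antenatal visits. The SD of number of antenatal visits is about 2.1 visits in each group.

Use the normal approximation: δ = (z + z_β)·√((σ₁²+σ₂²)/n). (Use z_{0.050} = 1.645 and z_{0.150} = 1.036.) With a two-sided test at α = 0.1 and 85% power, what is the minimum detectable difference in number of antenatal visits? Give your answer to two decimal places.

Minimum detectable difference ≈ 0.31 visits

δ = (z_{α/2} + z_β) · √((σ₁²+σ₂²)/n)
  = (1.645 + 1.036) · √(8.82/664)
  = 2.681 · √0.01328
  = 2.681 · 0.1153
  = 0.3090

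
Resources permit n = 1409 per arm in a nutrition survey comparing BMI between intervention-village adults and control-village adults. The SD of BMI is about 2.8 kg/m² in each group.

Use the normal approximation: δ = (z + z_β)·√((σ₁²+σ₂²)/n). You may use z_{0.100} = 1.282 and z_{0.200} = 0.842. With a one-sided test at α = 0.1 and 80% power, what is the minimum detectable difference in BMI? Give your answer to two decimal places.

δ = (z_α + z_β) · √((σ₁²+σ₂²)/n)
  = (1.282 + 0.842) · √(15.68/1409)
  = 2.124 · √0.01113
  = 2.124 · 0.1055
  = 0.2241

Minimum detectable difference ≈ 0.22 kg/m²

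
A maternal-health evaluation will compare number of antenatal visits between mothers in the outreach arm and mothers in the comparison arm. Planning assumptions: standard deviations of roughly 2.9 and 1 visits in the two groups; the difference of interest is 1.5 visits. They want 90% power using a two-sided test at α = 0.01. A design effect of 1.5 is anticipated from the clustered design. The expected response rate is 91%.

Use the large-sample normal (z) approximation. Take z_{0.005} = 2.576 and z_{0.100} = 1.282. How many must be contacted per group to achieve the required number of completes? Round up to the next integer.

n = (z_{α/2} + z_β)² · (σ₁² + σ₂²) / δ²
  = (2.576 + 1.282)² · (2.9² + 1² = 9.41) / 1.5²
  = 14.8842 · 9.41 / 2.25
  = 62.25
Design effect: 1.5 × 62.25 = 93.37.
Adjust for 91% response: 93.37 / 0.91 = 102.61.
Round up → n = 103 per group.

n = 103 per group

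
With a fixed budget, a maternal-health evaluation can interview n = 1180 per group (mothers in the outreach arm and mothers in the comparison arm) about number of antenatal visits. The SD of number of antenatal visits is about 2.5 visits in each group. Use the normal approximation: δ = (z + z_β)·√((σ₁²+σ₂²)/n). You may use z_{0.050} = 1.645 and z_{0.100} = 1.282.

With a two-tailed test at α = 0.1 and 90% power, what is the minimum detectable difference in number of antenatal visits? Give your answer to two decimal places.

δ = (z_{α/2} + z_β) · √((σ₁²+σ₂²)/n)
  = (1.645 + 1.282) · √(12.5/1180)
  = 2.927 · √0.01059
  = 2.927 · 0.1029
  = 0.3013

Minimum detectable difference ≈ 0.30 visits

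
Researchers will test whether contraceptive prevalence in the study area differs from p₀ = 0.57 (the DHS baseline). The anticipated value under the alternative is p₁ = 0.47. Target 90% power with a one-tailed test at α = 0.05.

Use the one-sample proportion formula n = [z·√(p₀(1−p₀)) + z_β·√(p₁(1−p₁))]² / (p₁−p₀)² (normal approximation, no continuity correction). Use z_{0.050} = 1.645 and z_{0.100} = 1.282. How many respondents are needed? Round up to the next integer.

n = 212

n = [z_α·√(p₀q₀) + z_β·√(p₁q₁)]² / (p₁ − p₀)²
  = [1.645·√(0.57·0.43) + 1.282·√(0.47·0.53)]² / (-0.10)²
  = [1.645·0.4951 + 1.282·0.4991]² / 0.0100
  = [1.4542]² / 0.0100
  = 211.48
Round up → n = 212.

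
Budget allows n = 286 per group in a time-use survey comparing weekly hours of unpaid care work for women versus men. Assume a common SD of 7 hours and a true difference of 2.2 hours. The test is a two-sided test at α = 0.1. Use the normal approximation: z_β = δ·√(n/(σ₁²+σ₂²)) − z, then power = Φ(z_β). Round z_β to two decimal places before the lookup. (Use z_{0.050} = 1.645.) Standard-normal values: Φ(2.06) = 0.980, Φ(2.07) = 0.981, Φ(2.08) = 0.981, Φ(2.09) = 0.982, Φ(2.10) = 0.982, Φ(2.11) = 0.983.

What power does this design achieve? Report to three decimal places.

z_β = δ·√(n/(σ₁²+σ₂²)) − z_{α/2}
    = 2.2 · √(286/98) − 1.645
    = 2.2 · 1.70832 − 1.645
    = 3.7583 − 1.645 = 2.1133 → 2.11
Power = Φ(2.11) = 0.983.

Power ≈ 0.983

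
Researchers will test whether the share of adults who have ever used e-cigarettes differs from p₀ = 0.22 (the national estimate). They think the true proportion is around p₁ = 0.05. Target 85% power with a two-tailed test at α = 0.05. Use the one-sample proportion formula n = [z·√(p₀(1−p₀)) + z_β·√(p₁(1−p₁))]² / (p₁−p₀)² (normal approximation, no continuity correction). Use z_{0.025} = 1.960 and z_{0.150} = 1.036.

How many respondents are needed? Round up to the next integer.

n = [z_{α/2}·√(p₀q₀) + z_β·√(p₁q₁)]² / (p₁ − p₀)²
  = [1.960·√(0.22·0.78) + 1.036·√(0.05·0.95)]² / (-0.17)²
  = [1.960·0.4142 + 1.036·0.2179]² / 0.0289
  = [1.0377]² / 0.0289
  = 37.26
Round up → n = 38.

n = 38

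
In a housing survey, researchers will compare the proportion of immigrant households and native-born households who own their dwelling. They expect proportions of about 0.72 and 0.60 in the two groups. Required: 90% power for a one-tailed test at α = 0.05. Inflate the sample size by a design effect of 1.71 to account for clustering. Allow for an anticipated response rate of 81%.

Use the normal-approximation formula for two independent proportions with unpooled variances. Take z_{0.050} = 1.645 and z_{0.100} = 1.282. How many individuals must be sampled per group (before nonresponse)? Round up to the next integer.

n = (z_α + z_β)² · [p₁(1−p₁) + p₂(1−p₂)] / (p₁ − p₂)²
  = (1.645 + 1.282)² · (0.72·0.28 + 0.60·0.40) / (0.12)²
  = (2.927)² · (0.2016 + 0.2400) / 0.0144
  = 8.5673 · 0.4416 / 0.0144
  = 262.73
Design effect: 1.71 × 262.73 = 449.27.
Adjust for 81% response: 449.27 / 0.81 = 554.66.
Round up → n = 555 per group.

n = 555 per group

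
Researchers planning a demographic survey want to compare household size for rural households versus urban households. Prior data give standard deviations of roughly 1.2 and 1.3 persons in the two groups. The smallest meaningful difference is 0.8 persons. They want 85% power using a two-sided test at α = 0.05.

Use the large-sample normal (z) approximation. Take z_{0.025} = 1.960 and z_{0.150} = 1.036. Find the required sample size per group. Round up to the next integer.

n = (z_{α/2} + z_β)² · (σ₁² + σ₂²) / δ²
  = (1.960 + 1.036)² · (1.2² + 1.3² = 3.13) / 0.8²
  = 8.9760 · 3.13 / 0.64
  = 43.90
Round up → n = 44 per group.

n = 44 per group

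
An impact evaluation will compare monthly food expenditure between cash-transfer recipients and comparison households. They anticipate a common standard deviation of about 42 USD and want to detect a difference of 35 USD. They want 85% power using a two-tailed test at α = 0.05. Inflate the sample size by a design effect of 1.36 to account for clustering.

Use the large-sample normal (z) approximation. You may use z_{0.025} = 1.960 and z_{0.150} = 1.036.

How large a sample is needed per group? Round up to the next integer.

n = (z_{α/2} + z_β)² · (σ₁² + σ₂²) / δ²
  = (1.960 + 1.036)² · (2·42² = 3528) / 35²
  = 8.9760 · 3528 / 1225
  = 25.85
Design effect: 1.36 × 25.85 = 35.16.
Round up → n = 36 per group.

n = 36 per group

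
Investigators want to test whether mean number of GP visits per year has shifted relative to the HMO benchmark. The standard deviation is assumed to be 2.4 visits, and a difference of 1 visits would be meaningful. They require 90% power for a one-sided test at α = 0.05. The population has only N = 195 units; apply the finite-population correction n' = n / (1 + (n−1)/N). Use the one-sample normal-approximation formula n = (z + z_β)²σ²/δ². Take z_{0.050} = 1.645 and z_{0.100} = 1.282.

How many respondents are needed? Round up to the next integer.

n = (z_α + z_β)² · σ² / δ²
  = (1.645 + 1.282)² · 2.4² / 1²
  = 8.5673 · 5.76 / 1
  = 49.35
Finite-population correction (N = 195): 49.35 / (1 + (49.35 − 1)/195) = 39.54.
Round up → n = 40.

n = 40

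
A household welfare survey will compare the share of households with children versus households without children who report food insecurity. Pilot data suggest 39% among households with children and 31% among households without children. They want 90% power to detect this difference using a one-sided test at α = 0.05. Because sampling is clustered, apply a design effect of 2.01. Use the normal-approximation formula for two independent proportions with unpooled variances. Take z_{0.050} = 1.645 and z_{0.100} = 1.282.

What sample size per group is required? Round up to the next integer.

n = (z_α + z_β)² · [p₁(1−p₁) + p₂(1−p₂)] / (p₁ − p₂)²
  = (1.645 + 1.282)² · (0.39·0.61 + 0.31·0.69) / (0.08)²
  = (2.927)² · (0.2379 + 0.2139) / 0.0064
  = 8.5673 · 0.4518 / 0.0064
  = 604.80
Design effect: 2.01 × 604.80 = 1215.65.
Round up → n = 1216 per group.

n = 1216 per group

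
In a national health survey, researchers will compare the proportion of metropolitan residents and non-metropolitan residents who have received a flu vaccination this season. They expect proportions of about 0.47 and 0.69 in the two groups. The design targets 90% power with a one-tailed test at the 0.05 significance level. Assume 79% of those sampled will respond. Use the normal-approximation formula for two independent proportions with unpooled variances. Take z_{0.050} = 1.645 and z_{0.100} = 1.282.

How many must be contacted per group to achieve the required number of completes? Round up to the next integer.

n = 104 per group

n = (z_α + z_β)² · [p₁(1−p₁) + p₂(1−p₂)] / (p₁ − p₂)²
  = (1.645 + 1.282)² · (0.47·0.53 + 0.69·0.31) / (-0.22)²
  = (2.927)² · (0.2491 + 0.2139) / 0.0484
  = 8.5673 · 0.4630 / 0.0484
  = 81.96
Adjust for 79% response: 81.96 / 0.79 = 103.74.
Round up → n = 104 per group.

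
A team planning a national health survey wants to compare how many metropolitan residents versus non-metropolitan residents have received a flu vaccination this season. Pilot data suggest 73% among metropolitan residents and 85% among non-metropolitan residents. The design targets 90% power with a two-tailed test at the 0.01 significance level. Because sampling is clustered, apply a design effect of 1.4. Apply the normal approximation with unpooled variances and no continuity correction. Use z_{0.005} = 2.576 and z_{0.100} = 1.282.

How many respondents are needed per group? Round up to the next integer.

n = 470 per group

n = (z_{α/2} + z_β)² · [p₁(1−p₁) + p₂(1−p₂)] / (p₁ − p₂)²
  = (2.576 + 1.282)² · (0.73·0.27 + 0.85·0.15) / (-0.12)²
  = (3.858)² · (0.1971 + 0.1275) / 0.0144
  = 14.8842 · 0.3246 / 0.0144
  = 335.51
Design effect: 1.4 × 335.51 = 469.72.
Round up → n = 470 per group.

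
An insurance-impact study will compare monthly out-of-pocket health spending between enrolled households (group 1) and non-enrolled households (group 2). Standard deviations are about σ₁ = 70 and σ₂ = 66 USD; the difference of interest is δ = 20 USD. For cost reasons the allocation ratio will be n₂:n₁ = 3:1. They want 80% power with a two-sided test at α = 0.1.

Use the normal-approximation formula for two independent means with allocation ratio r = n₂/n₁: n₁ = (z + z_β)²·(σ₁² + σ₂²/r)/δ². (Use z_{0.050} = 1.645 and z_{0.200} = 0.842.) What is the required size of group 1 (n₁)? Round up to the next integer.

n₁ = (z_{α/2} + z_β)² · (σ₁² + σ₂²/r) / δ²
   = (1.645 + 0.842)² · (70² + 66²/3) / 20²
   = 6.1852 · (4900 + 1452) / 400
   = 6.1852 · 6352 / 400
   = 98.22
Round up → n₁ = 99; n₂ = r·n₁ = 3 × 99 = 297.

n₁ = 99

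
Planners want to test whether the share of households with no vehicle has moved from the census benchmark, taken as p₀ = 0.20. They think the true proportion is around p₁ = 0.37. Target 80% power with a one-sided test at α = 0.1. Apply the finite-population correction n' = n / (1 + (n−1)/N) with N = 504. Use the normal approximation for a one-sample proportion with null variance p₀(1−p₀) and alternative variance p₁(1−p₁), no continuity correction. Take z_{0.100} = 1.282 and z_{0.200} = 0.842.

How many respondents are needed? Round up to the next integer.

n = 28

n = [z_α·√(p₀q₀) + z_β·√(p₁q₁)]² / (p₁ − p₀)²
  = [1.282·√(0.20·0.80) + 0.842·√(0.37·0.63)]² / (0.17)²
  = [1.282·0.4000 + 0.842·0.4828]² / 0.0289
  = [0.9193]² / 0.0289
  = 29.24
Finite-population correction (N = 504): 29.24 / (1 + (29.24 − 1)/504) = 27.69.
Round up → n = 28.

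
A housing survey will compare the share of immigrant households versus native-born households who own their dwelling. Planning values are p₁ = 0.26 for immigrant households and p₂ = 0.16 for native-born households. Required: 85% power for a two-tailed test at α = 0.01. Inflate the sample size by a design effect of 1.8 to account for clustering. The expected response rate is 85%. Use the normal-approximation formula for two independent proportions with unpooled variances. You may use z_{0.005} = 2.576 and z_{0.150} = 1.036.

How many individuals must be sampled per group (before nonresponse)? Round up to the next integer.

n = 903 per group

n = (z_{α/2} + z_β)² · [p₁(1−p₁) + p₂(1−p₂)] / (p₁ − p₂)²
  = (2.576 + 1.036)² · (0.26·0.74 + 0.16·0.84) / (0.10)²
  = (3.612)² · (0.1924 + 0.1344) / 0.0100
  = 13.0465 · 0.3268 / 0.0100
  = 426.36
Design effect: 1.8 × 426.36 = 767.45.
Adjust for 85% response: 767.45 / 0.85 = 902.88.
Round up → n = 903 per group.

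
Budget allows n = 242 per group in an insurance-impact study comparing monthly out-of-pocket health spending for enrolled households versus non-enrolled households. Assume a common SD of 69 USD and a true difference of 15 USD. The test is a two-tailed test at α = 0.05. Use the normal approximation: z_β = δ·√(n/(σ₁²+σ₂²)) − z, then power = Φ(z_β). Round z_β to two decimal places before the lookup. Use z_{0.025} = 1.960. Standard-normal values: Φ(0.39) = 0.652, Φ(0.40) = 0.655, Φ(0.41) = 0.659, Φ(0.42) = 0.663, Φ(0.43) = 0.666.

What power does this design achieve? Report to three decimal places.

Power ≈ 0.666

z_β = δ·√(n/(σ₁²+σ₂²)) − z_{α/2}
    = 15 · √(242/9522) − 1.960
    = 15 · 0.15942 − 1.960
    = 2.3913 − 1.960 = 0.4313 → 0.43
Power = Φ(0.43) = 0.666.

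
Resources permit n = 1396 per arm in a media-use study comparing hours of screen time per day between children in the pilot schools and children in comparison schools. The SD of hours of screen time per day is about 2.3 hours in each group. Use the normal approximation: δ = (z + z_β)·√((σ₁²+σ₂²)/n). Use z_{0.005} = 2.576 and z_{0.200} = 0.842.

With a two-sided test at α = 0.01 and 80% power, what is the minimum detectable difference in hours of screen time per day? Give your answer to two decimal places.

δ = (z_{α/2} + z_β) · √((σ₁²+σ₂²)/n)
  = (2.576 + 0.842) · √(10.58/1396)
  = 3.418 · √0.00758
  = 3.418 · 0.0871
  = 0.2976

Minimum detectable difference ≈ 0.30 hours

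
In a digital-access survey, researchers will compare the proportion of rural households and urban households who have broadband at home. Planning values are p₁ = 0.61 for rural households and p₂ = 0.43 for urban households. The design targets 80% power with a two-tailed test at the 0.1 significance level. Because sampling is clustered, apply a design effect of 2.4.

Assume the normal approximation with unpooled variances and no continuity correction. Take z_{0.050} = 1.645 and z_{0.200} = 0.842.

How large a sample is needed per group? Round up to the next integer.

n = (z_{α/2} + z_β)² · [p₁(1−p₁) + p₂(1−p₂)] / (p₁ − p₂)²
  = (1.645 + 0.842)² · (0.61·0.39 + 0.43·0.57) / (0.18)²
  = (2.487)² · (0.2379 + 0.2451) / 0.0324
  = 6.1852 · 0.4830 / 0.0324
  = 92.20
Design effect: 2.4 × 92.20 = 221.29.
Round up → n = 222 per group.

n = 222 per group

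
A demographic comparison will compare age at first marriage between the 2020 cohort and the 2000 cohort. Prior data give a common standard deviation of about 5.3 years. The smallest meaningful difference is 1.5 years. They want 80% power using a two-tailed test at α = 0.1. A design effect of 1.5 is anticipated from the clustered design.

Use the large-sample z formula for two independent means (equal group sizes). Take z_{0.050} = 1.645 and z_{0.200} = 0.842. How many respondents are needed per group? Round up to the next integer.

n = 232 per group

n = (z_{α/2} + z_β)² · (σ₁² + σ₂²) / δ²
  = (1.645 + 0.842)² · (2·5.3² = 56.18) / 1.5²
  = 6.1852 · 56.18 / 2.25
  = 154.44
Design effect: 1.5 × 154.44 = 231.66.
Round up → n = 232 per group.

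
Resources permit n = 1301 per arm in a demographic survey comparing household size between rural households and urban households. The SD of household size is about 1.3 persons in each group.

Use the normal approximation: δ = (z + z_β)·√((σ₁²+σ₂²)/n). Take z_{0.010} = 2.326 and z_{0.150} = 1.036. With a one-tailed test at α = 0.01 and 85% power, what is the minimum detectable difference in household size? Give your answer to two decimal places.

Minimum detectable difference ≈ 0.17 persons

δ = (z_α + z_β) · √((σ₁²+σ₂²)/n)
  = (2.326 + 1.036) · √(3.38/1301)
  = 3.362 · √0.0026
  = 3.362 · 0.0510
  = 0.1714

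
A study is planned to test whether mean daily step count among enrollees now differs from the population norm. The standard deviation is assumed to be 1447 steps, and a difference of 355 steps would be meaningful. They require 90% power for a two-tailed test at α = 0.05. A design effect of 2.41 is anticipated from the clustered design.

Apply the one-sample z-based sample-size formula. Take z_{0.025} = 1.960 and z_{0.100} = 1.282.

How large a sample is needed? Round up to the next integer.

n = (z_{α/2} + z_β)² · σ² / δ²
  = (1.960 + 1.282)² · 1447² / 355²
  = 10.5106 · 2093809 / 126025
  = 174.62
Design effect: 2.41 × 174.62 = 420.85.
Round up → n = 421.

n = 421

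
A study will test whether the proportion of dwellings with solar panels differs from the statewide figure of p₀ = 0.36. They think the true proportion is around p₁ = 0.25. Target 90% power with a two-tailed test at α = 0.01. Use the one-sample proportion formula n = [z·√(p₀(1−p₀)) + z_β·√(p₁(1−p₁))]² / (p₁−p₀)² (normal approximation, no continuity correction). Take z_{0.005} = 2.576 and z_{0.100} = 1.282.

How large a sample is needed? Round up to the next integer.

n = [z_{α/2}·√(p₀q₀) + z_β·√(p₁q₁)]² / (p₁ − p₀)²
  = [2.576·√(0.36·0.64) + 1.282·√(0.25·0.75)]² / (-0.11)²
  = [2.576·0.4800 + 1.282·0.4330]² / 0.0121
  = [1.7916]² / 0.0121
  = 265.28
Round up → n = 266.

n = 266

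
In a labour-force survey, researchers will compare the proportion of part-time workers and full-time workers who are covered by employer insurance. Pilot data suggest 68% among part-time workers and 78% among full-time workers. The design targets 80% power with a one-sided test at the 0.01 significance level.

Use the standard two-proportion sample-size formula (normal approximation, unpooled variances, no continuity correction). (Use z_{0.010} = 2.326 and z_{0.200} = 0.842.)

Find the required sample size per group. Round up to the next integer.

n = 391 per group

n = (z_α + z_β)² · [p₁(1−p₁) + p₂(1−p₂)] / (p₁ − p₂)²
  = (2.326 + 0.842)² · (0.68·0.32 + 0.78·0.22) / (-0.10)²
  = (3.168)² · (0.2176 + 0.1716) / 0.0100
  = 10.0362 · 0.3892 / 0.0100
  = 390.61
Round up → n = 391 per group.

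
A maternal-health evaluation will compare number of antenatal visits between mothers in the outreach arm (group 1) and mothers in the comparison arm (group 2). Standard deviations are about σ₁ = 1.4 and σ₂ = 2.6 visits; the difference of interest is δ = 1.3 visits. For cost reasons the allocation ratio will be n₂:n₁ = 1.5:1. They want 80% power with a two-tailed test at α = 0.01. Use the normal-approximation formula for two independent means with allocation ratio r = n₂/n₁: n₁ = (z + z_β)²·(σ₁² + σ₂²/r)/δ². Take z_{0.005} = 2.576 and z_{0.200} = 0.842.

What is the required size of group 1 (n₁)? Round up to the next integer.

n₁ = (z_{α/2} + z_β)² · (σ₁² + σ₂²/r) / δ²
   = (2.576 + 0.842)² · (1.4² + 2.6²/1.5) / 1.3²
   = 11.6827 · (1.96 + 4.5067) / 1.69
   = 11.6827 · 6.4667 / 1.69
   = 44.70
Round up → n₁ = 45; n₂ = r·n₁ = 1.5 × 45 = 68.

n₁ = 45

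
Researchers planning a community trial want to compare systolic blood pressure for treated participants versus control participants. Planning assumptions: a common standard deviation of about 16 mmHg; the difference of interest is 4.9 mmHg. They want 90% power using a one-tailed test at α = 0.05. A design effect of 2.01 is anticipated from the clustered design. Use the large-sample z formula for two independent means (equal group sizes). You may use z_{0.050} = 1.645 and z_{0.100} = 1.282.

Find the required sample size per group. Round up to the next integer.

n = 368 per group

n = (z_α + z_β)² · (σ₁² + σ₂²) / δ²
  = (1.645 + 1.282)² · (2·16² = 512) / 4.9²
  = 8.5673 · 512 / 24.01
  = 182.69
Design effect: 2.01 × 182.69 = 367.21.
Round up → n = 368 per group.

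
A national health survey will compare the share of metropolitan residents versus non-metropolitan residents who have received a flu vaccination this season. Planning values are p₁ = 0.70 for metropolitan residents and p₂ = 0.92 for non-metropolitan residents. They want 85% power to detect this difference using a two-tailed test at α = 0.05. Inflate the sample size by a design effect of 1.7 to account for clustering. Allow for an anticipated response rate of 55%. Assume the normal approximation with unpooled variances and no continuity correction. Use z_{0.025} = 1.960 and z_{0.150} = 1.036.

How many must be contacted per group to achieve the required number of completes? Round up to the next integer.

n = 163 per group

n = (z_{α/2} + z_β)² · [p₁(1−p₁) + p₂(1−p₂)] / (p₁ − p₂)²
  = (1.960 + 1.036)² · (0.70·0.30 + 0.92·0.08) / (-0.22)²
  = (2.996)² · (0.2100 + 0.0736) / 0.0484
  = 8.9760 · 0.2836 / 0.0484
  = 52.60
Design effect: 1.7 × 52.60 = 89.41.
Adjust for 55% response: 89.41 / 0.55 = 162.57.
Round up → n = 163 per group.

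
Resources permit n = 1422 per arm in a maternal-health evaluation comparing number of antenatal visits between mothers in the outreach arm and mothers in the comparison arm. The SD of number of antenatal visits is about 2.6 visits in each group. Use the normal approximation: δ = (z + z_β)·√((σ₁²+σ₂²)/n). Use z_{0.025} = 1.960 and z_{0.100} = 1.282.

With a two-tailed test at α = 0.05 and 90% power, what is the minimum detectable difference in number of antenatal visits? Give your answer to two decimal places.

Minimum detectable difference ≈ 0.32 visits

δ = (z_{α/2} + z_β) · √((σ₁²+σ₂²)/n)
  = (1.960 + 1.282) · √(13.52/1422)
  = 3.242 · √0.00951
  = 3.242 · 0.0975
  = 0.3161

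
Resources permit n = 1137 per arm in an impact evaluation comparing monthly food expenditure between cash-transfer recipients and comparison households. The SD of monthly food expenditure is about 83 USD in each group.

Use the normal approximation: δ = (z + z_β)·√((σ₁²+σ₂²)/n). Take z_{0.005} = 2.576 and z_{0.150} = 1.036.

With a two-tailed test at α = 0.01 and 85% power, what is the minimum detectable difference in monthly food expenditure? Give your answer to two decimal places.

δ = (z_{α/2} + z_β) · √((σ₁²+σ₂²)/n)
  = (2.576 + 1.036) · √(13778/1137)
  = 3.612 · √12.1179
  = 3.612 · 3.4811
  = 12.5736

Minimum detectable difference ≈ 12.57 USD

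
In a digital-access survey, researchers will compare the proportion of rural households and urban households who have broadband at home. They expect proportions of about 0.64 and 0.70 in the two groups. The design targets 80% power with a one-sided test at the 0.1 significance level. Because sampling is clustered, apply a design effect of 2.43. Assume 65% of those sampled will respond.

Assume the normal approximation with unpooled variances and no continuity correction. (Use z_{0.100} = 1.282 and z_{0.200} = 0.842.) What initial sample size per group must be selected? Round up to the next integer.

n = 2064 per group

n = (z_α + z_β)² · [p₁(1−p₁) + p₂(1−p₂)] / (p₁ − p₂)²
  = (1.282 + 0.842)² · (0.64·0.36 + 0.70·0.30) / (-0.06)²
  = (2.124)² · (0.2304 + 0.2100) / 0.0036
  = 4.5114 · 0.4404 / 0.0036
  = 551.89
Design effect: 2.43 × 551.89 = 1341.10.
Adjust for 65% response: 1341.10 / 0.65 = 2063.23.
Round up → n = 2064 per group.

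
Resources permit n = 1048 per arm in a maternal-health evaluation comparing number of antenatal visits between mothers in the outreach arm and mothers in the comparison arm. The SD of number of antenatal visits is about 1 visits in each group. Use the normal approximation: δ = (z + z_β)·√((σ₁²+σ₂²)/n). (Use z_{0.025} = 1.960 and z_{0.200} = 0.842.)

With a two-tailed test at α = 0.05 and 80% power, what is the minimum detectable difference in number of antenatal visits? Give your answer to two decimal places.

δ = (z_{α/2} + z_β) · √((σ₁²+σ₂²)/n)
  = (1.960 + 0.842) · √(2/1048)
  = 2.802 · √0.00191
  = 2.802 · 0.0437
  = 0.1224

Minimum detectable difference ≈ 0.12 visits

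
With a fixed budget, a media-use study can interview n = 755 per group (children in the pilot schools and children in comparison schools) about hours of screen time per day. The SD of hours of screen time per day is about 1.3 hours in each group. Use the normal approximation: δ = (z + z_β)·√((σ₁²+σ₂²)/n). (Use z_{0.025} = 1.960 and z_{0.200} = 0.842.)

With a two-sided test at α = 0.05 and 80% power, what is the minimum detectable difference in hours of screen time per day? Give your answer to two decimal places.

Minimum detectable difference ≈ 0.19 hours

δ = (z_{α/2} + z_β) · √((σ₁²+σ₂²)/n)
  = (1.960 + 0.842) · √(3.38/755)
  = 2.802 · √0.00448
  = 2.802 · 0.0669
  = 0.1875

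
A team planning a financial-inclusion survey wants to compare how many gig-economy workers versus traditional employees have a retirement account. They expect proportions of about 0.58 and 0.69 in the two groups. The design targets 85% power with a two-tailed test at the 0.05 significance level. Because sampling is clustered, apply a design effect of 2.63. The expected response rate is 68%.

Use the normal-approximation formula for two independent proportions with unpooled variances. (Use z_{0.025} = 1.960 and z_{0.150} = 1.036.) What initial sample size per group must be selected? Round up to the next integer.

n = (z_{α/2} + z_β)² · [p₁(1−p₁) + p₂(1−p₂)] / (p₁ − p₂)²
  = (1.960 + 1.036)² · (0.58·0.42 + 0.69·0.31) / (-0.11)²
  = (2.996)² · (0.2436 + 0.2139) / 0.0121
  = 8.9760 · 0.4575 / 0.0121
  = 339.38
Design effect: 2.63 × 339.38 = 892.58.
Adjust for 68% response: 892.58 / 0.68 = 1312.61.
Round up → n = 1313 per group.

n = 1313 per group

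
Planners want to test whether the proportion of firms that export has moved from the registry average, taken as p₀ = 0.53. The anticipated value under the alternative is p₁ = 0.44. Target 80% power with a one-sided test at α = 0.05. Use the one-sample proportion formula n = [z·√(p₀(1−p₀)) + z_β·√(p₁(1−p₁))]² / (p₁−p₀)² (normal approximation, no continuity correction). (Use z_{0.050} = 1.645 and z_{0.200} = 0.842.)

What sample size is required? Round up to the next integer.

n = 190

n = [z_α·√(p₀q₀) + z_β·√(p₁q₁)]² / (p₁ − p₀)²
  = [1.645·√(0.53·0.47) + 0.842·√(0.44·0.56)]² / (-0.09)²
  = [1.645·0.4991 + 0.842·0.4964]² / 0.0081
  = [1.2390]² / 0.0081
  = 189.51
Round up → n = 190.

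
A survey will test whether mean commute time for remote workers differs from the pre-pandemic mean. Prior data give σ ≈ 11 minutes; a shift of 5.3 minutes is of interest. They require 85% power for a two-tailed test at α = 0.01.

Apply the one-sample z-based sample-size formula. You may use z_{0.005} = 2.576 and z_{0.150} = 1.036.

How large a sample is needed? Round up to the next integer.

n = 57

n = (z_{α/2} + z_β)² · σ² / δ²
  = (2.576 + 1.036)² · 11² / 5.3²
  = 13.0465 · 121 / 28.09
  = 56.20
Round up → n = 57.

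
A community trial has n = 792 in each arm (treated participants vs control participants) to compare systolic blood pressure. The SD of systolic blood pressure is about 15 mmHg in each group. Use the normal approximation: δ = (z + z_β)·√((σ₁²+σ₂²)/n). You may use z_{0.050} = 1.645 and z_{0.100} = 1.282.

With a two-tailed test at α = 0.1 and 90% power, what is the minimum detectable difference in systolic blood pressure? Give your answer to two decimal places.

δ = (z_{α/2} + z_β) · √((σ₁²+σ₂²)/n)
  = (1.645 + 1.282) · √(450/792)
  = 2.927 · √0.56818
  = 2.927 · 0.7538
  = 2.2063

Minimum detectable difference ≈ 2.21 mmHg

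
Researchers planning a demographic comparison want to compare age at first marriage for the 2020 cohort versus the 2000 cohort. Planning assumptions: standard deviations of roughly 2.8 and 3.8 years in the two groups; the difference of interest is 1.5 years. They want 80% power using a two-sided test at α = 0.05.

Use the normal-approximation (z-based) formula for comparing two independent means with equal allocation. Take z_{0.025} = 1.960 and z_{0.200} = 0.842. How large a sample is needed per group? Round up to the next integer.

n = 78 per group

n = (z_{α/2} + z_β)² · (σ₁² + σ₂²) / δ²
  = (1.960 + 0.842)² · (2.8² + 3.8² = 22.28) / 1.5²
  = 7.8512 · 22.28 / 2.25
  = 77.74
Round up → n = 78 per group.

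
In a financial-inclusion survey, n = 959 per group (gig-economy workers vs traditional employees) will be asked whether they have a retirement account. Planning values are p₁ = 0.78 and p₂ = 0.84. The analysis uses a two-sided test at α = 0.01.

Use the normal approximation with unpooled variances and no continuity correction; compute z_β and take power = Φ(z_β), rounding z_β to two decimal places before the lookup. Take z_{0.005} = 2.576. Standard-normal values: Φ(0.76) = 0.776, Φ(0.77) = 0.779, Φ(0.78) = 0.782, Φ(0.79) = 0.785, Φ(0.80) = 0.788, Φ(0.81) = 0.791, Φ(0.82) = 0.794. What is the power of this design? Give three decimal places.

z_β = |p₁−p₂|·√(n/[p₁q₁+p₂q₂]) − z_{α/2}
    = 0.06 · √(959/0.3060) − 2.576
    = 0.06 · 55.9820 − 2.576
    = 3.3589 − 2.576 = 0.7829 → 0.78
Power = Φ(0.78) = 0.782.

Power ≈ 0.782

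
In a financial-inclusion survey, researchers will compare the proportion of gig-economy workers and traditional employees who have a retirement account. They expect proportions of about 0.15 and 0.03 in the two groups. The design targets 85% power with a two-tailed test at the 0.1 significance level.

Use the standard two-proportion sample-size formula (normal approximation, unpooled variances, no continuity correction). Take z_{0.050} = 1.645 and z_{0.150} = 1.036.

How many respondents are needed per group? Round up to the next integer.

n = 79 per group

n = (z_{α/2} + z_β)² · [p₁(1−p₁) + p₂(1−p₂)] / (p₁ − p₂)²
  = (1.645 + 1.036)² · (0.15·0.85 + 0.03·0.97) / (0.12)²
  = (2.681)² · (0.1275 + 0.0291) / 0.0144
  = 7.1878 · 0.1566 / 0.0144
  = 78.17
Round up → n = 79 per group.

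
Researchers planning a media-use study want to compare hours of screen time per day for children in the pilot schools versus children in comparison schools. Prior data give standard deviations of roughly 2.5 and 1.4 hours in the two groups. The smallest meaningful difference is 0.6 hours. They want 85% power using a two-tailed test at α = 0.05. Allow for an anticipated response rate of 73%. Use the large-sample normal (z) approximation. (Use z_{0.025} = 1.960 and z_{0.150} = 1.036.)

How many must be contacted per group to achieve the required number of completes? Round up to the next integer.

n = (z_{α/2} + z_β)² · (σ₁² + σ₂²) / δ²
  = (1.960 + 1.036)² · (2.5² + 1.4² = 8.21) / 0.6²
  = 8.9760 · 8.21 / 0.36
  = 204.70
Adjust for 73% response: 204.70 / 0.73 = 280.42.
Round up → n = 281 per group.

n = 281 per group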